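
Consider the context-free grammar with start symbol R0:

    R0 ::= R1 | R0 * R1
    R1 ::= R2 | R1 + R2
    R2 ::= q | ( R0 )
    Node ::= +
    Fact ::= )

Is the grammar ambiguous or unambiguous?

Unambiguous

(Node, Fact are unreachable from R0, so their rules don't affect L(R0).) This is a standard precedence ladder (R0 over R1 over R2), with each level left-recursive on its own operator ('*' at R0, '+' at R1). That structure is LR(1), hence unambiguous.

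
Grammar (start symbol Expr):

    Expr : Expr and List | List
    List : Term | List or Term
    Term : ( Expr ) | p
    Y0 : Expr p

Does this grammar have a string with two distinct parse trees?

Only Expr, List, Term are reachable from Expr; ignoring the rest: The grammar is stratified — Expr handles 'and' (left-recursive), List handles 'or', Term atoms. Each operator has a fixed associativity and precedence level, so every string has one parse.

Unambiguous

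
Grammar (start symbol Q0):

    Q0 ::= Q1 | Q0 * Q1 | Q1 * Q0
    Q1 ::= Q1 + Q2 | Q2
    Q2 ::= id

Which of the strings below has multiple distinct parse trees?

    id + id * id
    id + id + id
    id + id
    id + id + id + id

id + id * id: 2 trees
id + id + id: 1 tree
id + id: 1 tree
id + id + id + id: 1 tree

id + id * id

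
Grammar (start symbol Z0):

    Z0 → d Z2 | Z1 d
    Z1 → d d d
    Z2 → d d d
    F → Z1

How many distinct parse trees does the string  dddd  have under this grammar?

2

Parse trees for dddd:
  [Z0 d [Z2 d d d]]
  [Z0 [Z1 d d d] d]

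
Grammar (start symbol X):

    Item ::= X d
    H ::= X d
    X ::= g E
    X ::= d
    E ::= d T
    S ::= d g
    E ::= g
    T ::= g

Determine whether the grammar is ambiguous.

Only X, E, T are reachable from X; ignoring the rest: Each reachable nonterminal has at most one production per leading terminal, and all productions are right-linear; the derivation is determined token-by-token.

Unambiguous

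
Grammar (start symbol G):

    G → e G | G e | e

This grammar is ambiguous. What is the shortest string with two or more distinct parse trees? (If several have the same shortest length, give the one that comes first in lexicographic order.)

e e

length 1: no string has ≥2 trees
length 2: e e has 2 parse trees

Two derivations of e e:
  G ⇒ e G ⇒ e e
  G ⇒ G e ⇒ e e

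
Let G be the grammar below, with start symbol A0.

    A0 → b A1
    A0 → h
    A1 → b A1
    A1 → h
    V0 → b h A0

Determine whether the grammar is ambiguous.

(V0 is unreachable from A0, so its rules don't affect L(A0).) The reachable rules are right-linear with at most one rule per (nonterminal, next-terminal) pair. Each input token forces the next rule, so parsing is deterministic.

Unambiguous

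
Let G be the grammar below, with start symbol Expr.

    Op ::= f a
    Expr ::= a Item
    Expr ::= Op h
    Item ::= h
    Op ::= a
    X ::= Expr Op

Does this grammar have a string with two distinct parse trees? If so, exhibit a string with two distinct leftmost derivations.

Witness: a h

Derivation 1: Expr ⇒ a Item ⇒ a h
Derivation 2: Expr ⇒ Op h ⇒ a h

Two distinct leftmost derivations for the same string.

Ambiguous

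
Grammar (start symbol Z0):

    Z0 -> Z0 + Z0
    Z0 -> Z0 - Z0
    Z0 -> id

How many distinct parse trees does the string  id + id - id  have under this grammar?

Parse trees for id + id - id:
  [Z0 [Z0 id] + [Z0 [Z0 id] - [Z0 id]]]
  [Z0 [Z0 [Z0 id] + [Z0 id]] - [Z0 id]]

2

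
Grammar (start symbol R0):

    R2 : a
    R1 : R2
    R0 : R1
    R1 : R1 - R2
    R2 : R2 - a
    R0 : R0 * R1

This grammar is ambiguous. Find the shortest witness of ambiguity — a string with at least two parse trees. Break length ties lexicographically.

a - a

length 1: no string has ≥2 trees
length 3: a - a has 2 parse trees

Two derivations of a - a:
  R0 ⇒ R1 ⇒ R2 ⇒ R2 - a ⇒ a - a
  R0 ⇒ R1 ⇒ R1 - R2 ⇒ R2 - R2 ⇒ a - R2 ⇒ a - a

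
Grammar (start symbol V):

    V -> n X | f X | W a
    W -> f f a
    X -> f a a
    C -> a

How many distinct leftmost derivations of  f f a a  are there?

2

Parse trees for f f a a:
  [V f [X f a a]]
  [V [W f f a] a]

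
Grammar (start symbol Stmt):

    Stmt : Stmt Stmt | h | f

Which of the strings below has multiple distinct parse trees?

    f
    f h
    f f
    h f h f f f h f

f: 1 tree
f h: 1 tree
f f: 1 tree
h f h f f f h f: 429 trees

h f h f f f h f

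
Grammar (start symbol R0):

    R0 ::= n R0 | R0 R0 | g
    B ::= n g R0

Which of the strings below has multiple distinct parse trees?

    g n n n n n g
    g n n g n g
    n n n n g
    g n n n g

g n n n n n g: 1 tree
g n n g n g: 4 trees
n n n n g: 1 tree
g n n n g: 1 tree

g n n g n g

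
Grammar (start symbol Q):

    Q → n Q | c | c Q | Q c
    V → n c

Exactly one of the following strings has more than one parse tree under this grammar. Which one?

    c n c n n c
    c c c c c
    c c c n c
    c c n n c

c c c c c

c n c n n c: 1 tree
c c c c c: 16 trees
c c c n c: 1 tree
c c n n c: 1 tree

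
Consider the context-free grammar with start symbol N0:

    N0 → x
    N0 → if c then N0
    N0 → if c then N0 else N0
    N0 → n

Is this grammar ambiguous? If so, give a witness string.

Witness: if c then if c then n else n

Derivation 1: N0 ⇒ if c then N0 ⇒ if c then if c then N0 else N0 ⇒ if c then if c then n else N0 ⇒ if c then if c then n else n
Derivation 2: N0 ⇒ if c then N0 else N0 ⇒ if c then if c then N0 else N0 ⇒ if c then if c then n else N0 ⇒ if c then if c then n else n

Two distinct leftmost derivations for the same string.

Ambiguous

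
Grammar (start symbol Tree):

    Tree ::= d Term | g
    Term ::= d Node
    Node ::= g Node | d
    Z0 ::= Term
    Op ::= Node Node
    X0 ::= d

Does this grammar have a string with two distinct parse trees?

(Z0, Op, X0 are unreachable from Tree, so their rules don't affect L(Tree).) The reachable rules are right-linear with at most one rule per (nonterminal, next-terminal) pair. Each input token forces the next rule, so parsing is deterministic.

Unambiguous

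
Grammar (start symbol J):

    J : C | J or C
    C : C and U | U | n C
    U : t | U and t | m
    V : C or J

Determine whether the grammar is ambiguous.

Witness: m and t

Derivation 1: J ⇒ C ⇒ C and U ⇒ U and U ⇒ m and U ⇒ m and t
Derivation 2: J ⇒ C ⇒ U ⇒ U and t ⇒ m and t

Two distinct leftmost derivations for the same string.

Ambiguous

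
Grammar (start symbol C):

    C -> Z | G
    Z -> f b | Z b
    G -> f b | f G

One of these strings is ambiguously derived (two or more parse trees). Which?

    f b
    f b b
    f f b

f b: 2 trees
f b b: 1 tree
f f b: 1 tree

f b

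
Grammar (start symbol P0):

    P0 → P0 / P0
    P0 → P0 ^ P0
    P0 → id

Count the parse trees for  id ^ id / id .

2

Parse trees for id ^ id / id:
  [P0 [P0 [P0 id] ^ [P0 id]] / [P0 id]]
  [P0 [P0 id] ^ [P0 [P0 id] / [P0 id]]]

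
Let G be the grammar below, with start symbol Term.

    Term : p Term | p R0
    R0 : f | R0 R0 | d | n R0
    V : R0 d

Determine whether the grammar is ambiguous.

Witness: p d d d

Derivation 1: Term ⇒ p R0 ⇒ p R0 R0 ⇒ p R0 R0 R0 ⇒ p d R0 R0 ⇒ p d d R0 ⇒ p d d d
Derivation 2: Term ⇒ p R0 ⇒ p R0 R0 ⇒ p d R0 ⇒ p d R0 R0 ⇒ p d d R0 ⇒ p d d d

Two distinct leftmost derivations for the same string.

Ambiguous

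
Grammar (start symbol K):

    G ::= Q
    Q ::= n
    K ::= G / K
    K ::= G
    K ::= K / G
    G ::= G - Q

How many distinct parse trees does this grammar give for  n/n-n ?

2

Parse trees for n/n-n:
  [K [G [Q n]] / [K [G [G [Q n]] - [Q n]]]]
  [K [K [G [Q n]]] / [G [G [Q n]] - [Q n]]]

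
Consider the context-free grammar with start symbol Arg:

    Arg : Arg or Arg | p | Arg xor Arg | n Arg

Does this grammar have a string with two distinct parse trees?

Ambiguous

Witness: n p or p

Derivation 1: Arg ⇒ Arg or Arg ⇒ n Arg or Arg ⇒ n p or Arg ⇒ n p or p
Derivation 2: Arg ⇒ n Arg ⇒ n Arg or Arg ⇒ n p or Arg ⇒ n p or p

Two distinct leftmost derivations for the same string.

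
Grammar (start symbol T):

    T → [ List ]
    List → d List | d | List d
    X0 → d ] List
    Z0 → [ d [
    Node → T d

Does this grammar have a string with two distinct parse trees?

Ambiguous

Witness: [ d d ]

Derivation 1: T ⇒ [ List ] ⇒ [ d List ] ⇒ [ d d ]
Derivation 2: T ⇒ [ List ] ⇒ [ List d ] ⇒ [ d d ]

Two distinct leftmost derivations for the same string.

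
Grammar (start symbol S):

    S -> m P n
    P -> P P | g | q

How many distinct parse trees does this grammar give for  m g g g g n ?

5

Parse trees for m g g g g n:
  [S m [P [P g] [P [P g] [P [P g] [P g]]]] n]
  [S m [P [P g] [P [P [P g] [P g]] [P g]]] n]
  [S m [P [P [P g] [P g]] [P [P g] [P g]]] n]
  [S m [P [P [P g] [P [P g] [P g]]] [P g]] n]
  [S m [P [P [P [P g] [P g]] [P g]] [P g]] n]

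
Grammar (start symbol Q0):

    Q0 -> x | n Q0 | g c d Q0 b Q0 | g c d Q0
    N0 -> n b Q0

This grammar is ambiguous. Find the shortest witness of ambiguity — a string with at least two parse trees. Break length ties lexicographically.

g c d g c d x b x

length 1: no string has ≥2 trees
length 2: no string has ≥2 trees
length 3: no string has ≥2 trees
length 4: no string has ≥2 trees
length 5: no string has ≥2 trees
length 6: no string has ≥2 trees
length 7: no string has ≥2 trees
length 8: no string has ≥2 trees
length 9: g c d g c d x b x has 2 parse trees

Two derivations of g c d g c d x b x:
  Q0 ⇒ g c d Q0 b Q0 ⇒ g c d g c d Q0 b Q0 ⇒ g c d g c d x b Q0 ⇒ g c d g c d x b x
  Q0 ⇒ g c d Q0 ⇒ g c d g c d Q0 b Q0 ⇒ g c d g c d x b Q0 ⇒ g c d g c d x b x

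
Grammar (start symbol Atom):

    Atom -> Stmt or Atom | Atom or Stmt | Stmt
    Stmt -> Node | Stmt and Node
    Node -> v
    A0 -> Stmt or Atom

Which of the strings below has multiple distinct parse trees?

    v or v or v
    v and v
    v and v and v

v or v or v

v or v or v: 4 trees
v and v: 1 tree
v and v and v: 1 tree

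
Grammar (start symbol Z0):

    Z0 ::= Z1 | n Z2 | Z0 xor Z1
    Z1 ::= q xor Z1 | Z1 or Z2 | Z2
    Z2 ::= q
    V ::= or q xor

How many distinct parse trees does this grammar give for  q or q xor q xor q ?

2

Parse trees for q or q xor q xor q:
  [Z0 [Z0 [Z1 [Z1 [Z2 q]] or [Z2 q]]] xor [Z1 q xor [Z1 [Z2 q]]]]
  [Z0 [Z0 [Z0 [Z1 [Z1 [Z2 q]] or [Z2 q]]] xor [Z1 [Z2 q]]] xor [Z1 [Z2 q]]]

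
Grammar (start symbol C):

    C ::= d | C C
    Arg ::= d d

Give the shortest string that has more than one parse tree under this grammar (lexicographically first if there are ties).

length 1: no string has ≥2 trees
length 2: no string has ≥2 trees
length 3: d d d has 2 parse trees

Two derivations of d d d:
  C ⇒ C C ⇒ d C ⇒ d C C ⇒ d d C ⇒ d d d
  C ⇒ C C ⇒ C C C ⇒ d C C ⇒ d d C ⇒ d d d

d d d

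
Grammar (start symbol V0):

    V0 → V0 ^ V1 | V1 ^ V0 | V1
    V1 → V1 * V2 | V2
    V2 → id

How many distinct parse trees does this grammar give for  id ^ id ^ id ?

Parse trees for id ^ id ^ id:
  [V0 [V0 [V0 [V1 [V2 id]]] ^ [V1 [V2 id]]] ^ [V1 [V2 id]]]
  [V0 [V0 [V1 [V2 id]] ^ [V0 [V1 [V2 id]]]] ^ [V1 [V2 id]]]
  [V0 [V1 [V2 id]] ^ [V0 [V0 [V1 [V2 id]]] ^ [V1 [V2 id]]]]
  [V0 [V1 [V2 id]] ^ [V0 [V1 [V2 id]] ^ [V0 [V1 [V2 id]]]]]

4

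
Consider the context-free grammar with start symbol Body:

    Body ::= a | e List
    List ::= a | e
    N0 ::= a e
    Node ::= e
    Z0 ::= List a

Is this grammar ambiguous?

Only Body, List are reachable from Body; ignoring the rest: Each reachable nonterminal has at most one production per leading terminal, and all productions are right-linear; the derivation is determined token-by-token.

Unambiguous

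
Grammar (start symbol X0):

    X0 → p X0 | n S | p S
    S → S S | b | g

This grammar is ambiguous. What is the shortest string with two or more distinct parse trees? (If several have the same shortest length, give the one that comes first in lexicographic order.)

length 2: no string has ≥2 trees
length 3: no string has ≥2 trees
length 4: n b b b has 2 parse trees

Two derivations of n b b b:
  X0 ⇒ n S ⇒ n S S ⇒ n S S S ⇒ n b S S ⇒ n b b S ⇒ n b b b
  X0 ⇒ n S ⇒ n S S ⇒ n b S ⇒ n b S S ⇒ n b b S ⇒ n b b b

n b b b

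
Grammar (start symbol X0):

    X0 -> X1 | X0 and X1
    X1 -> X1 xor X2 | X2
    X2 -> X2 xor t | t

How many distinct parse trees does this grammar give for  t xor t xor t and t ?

4

Parse trees for t xor t xor t and t:
  [X0 [X0 [X1 [X1 [X2 t]] xor [X2 [X2 t] xor t]]] and [X1 [X2 t]]]
  [X0 [X0 [X1 [X1 [X1 [X2 t]] xor [X2 t]] xor [X2 t]]] and [X1 [X2 t]]]
  [X0 [X0 [X1 [X1 [X2 [X2 t] xor t]] xor [X2 t]]] and [X1 [X2 t]]]
  [X0 [X0 [X1 [X2 [X2 [X2 t] xor t] xor t]]] and [X1 [X2 t]]]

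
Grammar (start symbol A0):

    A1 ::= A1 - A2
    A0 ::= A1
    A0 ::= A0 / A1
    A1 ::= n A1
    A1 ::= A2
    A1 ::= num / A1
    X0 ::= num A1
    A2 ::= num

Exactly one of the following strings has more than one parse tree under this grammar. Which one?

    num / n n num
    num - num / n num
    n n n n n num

num / n n num: 2 trees
num - num / n num: 1 tree
n n n n n num: 1 tree

num / n n num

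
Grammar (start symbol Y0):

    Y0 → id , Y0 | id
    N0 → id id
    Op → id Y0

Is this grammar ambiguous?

Only Y0 is reachable from Y0; ignoring the rest: Right-recursive list with a separator: after each atom, whether the separator follows determines the rule. One parse per string.

Unambiguous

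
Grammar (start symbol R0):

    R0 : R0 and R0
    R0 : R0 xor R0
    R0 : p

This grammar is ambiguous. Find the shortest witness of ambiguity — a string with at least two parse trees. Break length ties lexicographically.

p and p and p

length 1: no string has ≥2 trees
length 3: no string has ≥2 trees
length 5: p and p and p has 2 parse trees

Two derivations of p and p and p:
  R0 ⇒ R0 and R0 ⇒ R0 and R0 and R0 ⇒ p and R0 and R0 ⇒ p and p and R0 ⇒ p and p and p
  R0 ⇒ R0 and R0 ⇒ p and R0 ⇒ p and R0 and R0 ⇒ p and p and R0 ⇒ p and p and p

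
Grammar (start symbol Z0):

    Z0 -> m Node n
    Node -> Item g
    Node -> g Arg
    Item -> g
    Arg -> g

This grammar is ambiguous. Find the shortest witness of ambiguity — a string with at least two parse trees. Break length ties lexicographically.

m g g n

length 4: m g g n has 2 parse trees

Two derivations of m g g n:
  Z0 ⇒ m Node n ⇒ m Item g n ⇒ m g g n
  Z0 ⇒ m Node n ⇒ m g Arg n ⇒ m g g n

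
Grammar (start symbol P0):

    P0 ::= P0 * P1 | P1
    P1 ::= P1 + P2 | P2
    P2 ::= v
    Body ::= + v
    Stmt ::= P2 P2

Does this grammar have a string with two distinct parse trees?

Unambiguous

Only P0, P1, P2 are reachable from P0; ignoring the rest: This is a standard precedence ladder (P0 over P1 over P2), with each level left-recursive on its own operator ('*' at P0, '+' at P1). That structure is LR(1), hence unambiguous.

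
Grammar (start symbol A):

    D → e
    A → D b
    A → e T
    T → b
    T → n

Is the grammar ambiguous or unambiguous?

Witness: e b

Derivation 1: A ⇒ D b ⇒ e b
Derivation 2: A ⇒ e T ⇒ e b

Two distinct leftmost derivations for the same string.

Ambiguous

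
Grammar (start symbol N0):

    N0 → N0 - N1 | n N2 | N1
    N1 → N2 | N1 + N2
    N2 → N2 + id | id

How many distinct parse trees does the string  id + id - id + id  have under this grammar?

Parse trees for id + id - id + id:
  [N0 [N0 [N1 [N2 [N2 id] + id]]] - [N1 [N2 [N2 id] + id]]]
  [N0 [N0 [N1 [N2 [N2 id] + id]]] - [N1 [N1 [N2 id]] + [N2 id]]]
  [N0 [N0 [N1 [N1 [N2 id]] + [N2 id]]] - [N1 [N2 [N2 id] + id]]]
  [N0 [N0 [N1 [N1 [N2 id]] + [N2 id]]] - [N1 [N1 [N2 id]] + [N2 id]]]

4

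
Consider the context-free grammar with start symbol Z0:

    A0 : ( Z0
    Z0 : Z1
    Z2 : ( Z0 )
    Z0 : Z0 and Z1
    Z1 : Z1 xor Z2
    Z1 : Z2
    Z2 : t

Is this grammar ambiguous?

Unambiguous

(A0 is unreachable from Z0, so its rules don't affect L(Z0).) Z0 → Z0 and Z1 | Z1  ;  Z1 → Z1 xor Z2 | Z2  — a left-associative chain with Z2 at the bottom. Each string factors uniquely by precedence.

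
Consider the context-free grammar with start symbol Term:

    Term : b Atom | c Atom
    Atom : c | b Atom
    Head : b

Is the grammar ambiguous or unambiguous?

Unambiguous

Only Term, Atom are reachable from Term; ignoring the rest: The reachable rules are right-linear with at most one rule per (nonterminal, next-terminal) pair. Each input token forces the next rule, so parsing is deterministic.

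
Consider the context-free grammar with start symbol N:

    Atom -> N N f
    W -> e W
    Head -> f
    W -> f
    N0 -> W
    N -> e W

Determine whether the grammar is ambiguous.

Unambiguous

Only N, W are reachable from N; ignoring the rest: The reachable rules are right-linear with at most one rule per (nonterminal, next-terminal) pair. Each input token forces the next rule, so parsing is deterministic.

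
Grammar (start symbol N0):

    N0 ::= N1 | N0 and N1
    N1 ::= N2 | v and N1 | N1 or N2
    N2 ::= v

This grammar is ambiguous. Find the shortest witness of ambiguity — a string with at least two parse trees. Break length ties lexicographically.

length 1: no string has ≥2 trees
length 3: v and v has 2 parse trees

Two derivations of v and v:
  N0 ⇒ N1 ⇒ v and N1 ⇒ v and N2 ⇒ v and v
  N0 ⇒ N0 and N1 ⇒ N1 and N1 ⇒ N2 and N1 ⇒ v and N1 ⇒ v and N2 ⇒ v and v

v and v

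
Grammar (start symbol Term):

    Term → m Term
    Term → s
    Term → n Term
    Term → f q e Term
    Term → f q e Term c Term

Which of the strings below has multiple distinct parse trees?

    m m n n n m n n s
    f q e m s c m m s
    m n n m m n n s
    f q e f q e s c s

m m n n n m n n s: 1 tree
f q e m s c m m s: 1 tree
m n n m m n n s: 1 tree
f q e f q e s c s: 2 trees

f q e f q e s c s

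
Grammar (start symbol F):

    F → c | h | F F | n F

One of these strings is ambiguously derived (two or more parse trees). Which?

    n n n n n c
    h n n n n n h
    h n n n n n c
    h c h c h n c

h c h c h n c

n n n n n c: 1 tree
h n n n n n h: 1 tree
h n n n n n c: 1 tree
h c h c h n c: 42 trees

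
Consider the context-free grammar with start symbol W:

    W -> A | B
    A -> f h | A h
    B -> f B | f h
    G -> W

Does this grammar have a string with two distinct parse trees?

Witness: f h

Derivation 1: W ⇒ A ⇒ f h
Derivation 2: W ⇒ B ⇒ f h

Two distinct leftmost derivations for the same string.

Ambiguous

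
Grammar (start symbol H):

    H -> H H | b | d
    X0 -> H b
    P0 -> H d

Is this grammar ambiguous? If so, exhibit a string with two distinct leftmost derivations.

Ambiguous

Witness: b b b

Derivation 1: H ⇒ H H ⇒ H H H ⇒ b H H ⇒ b b H ⇒ b b b
Derivation 2: H ⇒ H H ⇒ b H ⇒ b H H ⇒ b b H ⇒ b b b

Two distinct leftmost derivations for the same string.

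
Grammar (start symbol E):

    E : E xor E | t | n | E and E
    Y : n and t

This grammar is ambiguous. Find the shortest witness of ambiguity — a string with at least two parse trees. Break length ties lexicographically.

n and n and n

length 1: no string has ≥2 trees
length 3: no string has ≥2 trees
length 5: n and n and n has 2 parse trees

Two derivations of n and n and n:
  E ⇒ E and E ⇒ n and E ⇒ n and E and E ⇒ n and n and E ⇒ n and n and n
  E ⇒ E and E ⇒ E and E and E ⇒ n and E and E ⇒ n and n and E ⇒ n and n and n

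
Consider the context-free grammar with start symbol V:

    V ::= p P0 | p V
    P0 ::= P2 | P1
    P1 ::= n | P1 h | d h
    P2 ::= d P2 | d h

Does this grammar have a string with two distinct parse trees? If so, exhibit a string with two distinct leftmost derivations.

Witness: p d h

Derivation 1: V ⇒ p P0 ⇒ p P2 ⇒ p d h
Derivation 2: V ⇒ p P0 ⇒ p P1 ⇒ p d h

Two distinct leftmost derivations for the same string.

Ambiguous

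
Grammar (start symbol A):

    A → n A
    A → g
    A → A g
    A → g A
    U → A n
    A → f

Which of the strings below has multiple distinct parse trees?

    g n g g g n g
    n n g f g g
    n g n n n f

n n g f g g

g n g g g n g: 1 tree
n n g f g g: 10 trees
n g n n n f: 1 tree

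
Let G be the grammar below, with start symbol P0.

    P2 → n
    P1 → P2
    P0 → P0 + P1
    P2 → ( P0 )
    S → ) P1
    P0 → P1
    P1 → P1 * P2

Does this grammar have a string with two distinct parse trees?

(S is unreachable from P0, so its rules don't affect L(P0).) The grammar is stratified — P0 handles '+' (left-recursive), P1 handles '*', P2 atoms. Each operator has a fixed associativity and precedence level, so every string has one parse.

Unambiguous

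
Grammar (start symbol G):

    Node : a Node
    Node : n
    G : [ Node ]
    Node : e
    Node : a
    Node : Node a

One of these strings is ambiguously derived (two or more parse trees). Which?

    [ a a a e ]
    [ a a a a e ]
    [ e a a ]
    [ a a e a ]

[ a a a e ]: 1 tree
[ a a a a e ]: 1 tree
[ e a a ]: 1 tree
[ a a e a ]: 3 trees

[ a a e a ]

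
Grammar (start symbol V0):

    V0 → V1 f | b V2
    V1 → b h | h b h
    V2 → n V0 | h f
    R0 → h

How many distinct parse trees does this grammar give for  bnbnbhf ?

2

Parse trees for bnbnbhf:
  [V0 b [V2 n [V0 b [V2 n [V0 [V1 b h] f]]]]]
  [V0 b [V2 n [V0 b [V2 n [V0 b [V2 h f]]]]]]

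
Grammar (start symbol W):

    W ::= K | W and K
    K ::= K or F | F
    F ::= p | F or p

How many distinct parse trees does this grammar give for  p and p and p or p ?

2

Parse trees for p and p and p or p:
  [W [W [W [K [F p]]] and [K [F p]]] and [K [K [F p]] or [F p]]]
  [W [W [W [K [F p]]] and [K [F p]]] and [K [F [F p] or p]]]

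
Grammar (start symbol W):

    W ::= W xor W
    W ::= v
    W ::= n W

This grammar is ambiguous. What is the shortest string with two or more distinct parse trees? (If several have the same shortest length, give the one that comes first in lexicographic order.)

n v xor v

length 1: no string has ≥2 trees
length 2: no string has ≥2 trees
length 3: no string has ≥2 trees
length 4: n v xor v has 2 parse trees

Two derivations of n v xor v:
  W ⇒ W xor W ⇒ n W xor W ⇒ n v xor W ⇒ n v xor v
  W ⇒ n W ⇒ n W xor W ⇒ n v xor W ⇒ n v xor v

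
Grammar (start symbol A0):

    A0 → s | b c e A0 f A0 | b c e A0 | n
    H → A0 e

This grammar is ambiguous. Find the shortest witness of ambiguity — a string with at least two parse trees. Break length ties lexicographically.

length 1: no string has ≥2 trees
length 4: no string has ≥2 trees
length 6: no string has ≥2 trees
length 7: no string has ≥2 trees
length 9: b c e b c e n f n has 2 parse trees

Two derivations of b c e b c e n f n:
  A0 ⇒ b c e A0 f A0 ⇒ b c e b c e A0 f A0 ⇒ b c e b c e n f A0 ⇒ b c e b c e n f n
  A0 ⇒ b c e A0 ⇒ b c e b c e A0 f A0 ⇒ b c e b c e n f A0 ⇒ b c e b c e n f n

b c e b c e n f n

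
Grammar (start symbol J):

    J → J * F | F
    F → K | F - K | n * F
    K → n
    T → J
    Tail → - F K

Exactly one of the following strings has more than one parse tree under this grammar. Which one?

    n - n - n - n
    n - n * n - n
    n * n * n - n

n * n * n - n

n - n - n - n: 1 tree
n - n * n - n: 1 tree
n * n * n - n: 7 trees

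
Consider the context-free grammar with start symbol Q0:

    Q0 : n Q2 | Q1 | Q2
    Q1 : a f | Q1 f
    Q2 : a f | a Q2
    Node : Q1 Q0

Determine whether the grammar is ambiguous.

Ambiguous

Witness: a f

Derivation 1: Q0 ⇒ Q1 ⇒ a f
Derivation 2: Q0 ⇒ Q2 ⇒ a f

Two distinct leftmost derivations for the same string.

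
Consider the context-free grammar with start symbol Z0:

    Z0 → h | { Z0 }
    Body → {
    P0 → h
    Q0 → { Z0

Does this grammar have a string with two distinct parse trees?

(Body, P0, Q0 are unreachable from Z0, so their rules don't affect L(Z0).) Each string is a nest of matched brackets around a single atom. An opening bracket forces the recursive rule; an atom forces the base rule.

Unambiguous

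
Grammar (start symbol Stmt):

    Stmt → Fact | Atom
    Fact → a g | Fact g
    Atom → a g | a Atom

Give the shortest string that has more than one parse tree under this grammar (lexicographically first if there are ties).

length 2: a g has 2 parse trees

Two derivations of a g:
  Stmt ⇒ Fact ⇒ a g
  Stmt ⇒ Atom ⇒ a g

a g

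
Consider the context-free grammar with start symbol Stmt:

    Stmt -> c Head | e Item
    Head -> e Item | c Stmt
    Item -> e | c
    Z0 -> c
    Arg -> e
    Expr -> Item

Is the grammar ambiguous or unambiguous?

Unambiguous

Only Stmt, Head, Item are reachable from Stmt; ignoring the rest: Each reachable nonterminal has at most one production per leading terminal, and all productions are right-linear; the derivation is determined token-by-token.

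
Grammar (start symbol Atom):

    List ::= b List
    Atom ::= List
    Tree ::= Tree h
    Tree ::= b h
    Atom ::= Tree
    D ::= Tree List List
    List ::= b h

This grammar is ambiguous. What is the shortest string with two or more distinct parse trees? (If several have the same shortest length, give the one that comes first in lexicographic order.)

b h

length 2: b h has 2 parse trees

Two derivations of b h:
  Atom ⇒ List ⇒ b h
  Atom ⇒ Tree ⇒ b h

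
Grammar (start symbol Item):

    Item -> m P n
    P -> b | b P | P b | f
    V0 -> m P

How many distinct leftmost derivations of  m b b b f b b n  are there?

10

Parse trees for m b b b f b b n (showing first 6 of 10):
  [Item m [P b [P b [P b [P [P [P f] b] b]]]] n]
  [Item m [P b [P b [P [P b [P [P f] b]] b]]] n]
  [Item m [P b [P b [P [P [P b [P f]] b] b]]] n]
  [Item m [P b [P [P b [P b [P [P f] b]]] b]] n]
  [Item m [P b [P [P b [P [P b [P f]] b]] b]] n]
  [Item m [P b [P [P [P b [P b [P f]]] b] b]] n]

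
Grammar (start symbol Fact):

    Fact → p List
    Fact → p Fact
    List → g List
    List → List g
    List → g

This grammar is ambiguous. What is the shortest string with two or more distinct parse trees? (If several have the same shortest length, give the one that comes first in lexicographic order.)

p g g

length 2: no string has ≥2 trees
length 3: p g g has 2 parse trees

Two derivations of p g g:
  Fact ⇒ p List ⇒ p g List ⇒ p g g
  Fact ⇒ p List ⇒ p List g ⇒ p g g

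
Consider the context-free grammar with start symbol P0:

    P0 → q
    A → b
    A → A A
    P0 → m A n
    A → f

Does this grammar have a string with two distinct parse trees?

Ambiguous

Witness: m b b b n

Derivation 1: P0 ⇒ m A n ⇒ m A A n ⇒ m b A n ⇒ m b A A n ⇒ m b b A n ⇒ m b b b n
Derivation 2: P0 ⇒ m A n ⇒ m A A n ⇒ m A A A n ⇒ m b A A n ⇒ m b b A n ⇒ m b b b n

Two distinct leftmost derivations for the same string.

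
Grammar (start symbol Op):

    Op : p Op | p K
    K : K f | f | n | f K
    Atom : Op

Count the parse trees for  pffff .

Parse trees for pffff:
  [Op p [K [K [K [K f] f] f] f]]
  [Op p [K [K [K f [K f]] f] f]]
  [Op p [K [K f [K [K f] f]] f]]
  [Op p [K [K f [K f [K f]]] f]]
  [Op p [K f [K [K [K f] f] f]]]
  [Op p [K f [K [K f [K f]] f]]]
  [Op p [K f [K f [K [K f] f]]]]
  [Op p [K f [K f [K f [K f]]]]]

8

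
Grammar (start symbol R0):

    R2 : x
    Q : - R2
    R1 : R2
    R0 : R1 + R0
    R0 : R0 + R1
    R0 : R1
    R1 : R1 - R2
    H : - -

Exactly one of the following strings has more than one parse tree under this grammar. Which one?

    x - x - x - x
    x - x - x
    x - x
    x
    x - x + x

x - x + x

x - x - x - x: 1 tree
x - x - x: 1 tree
x - x: 1 tree
x: 1 tree
x - x + x: 2 trees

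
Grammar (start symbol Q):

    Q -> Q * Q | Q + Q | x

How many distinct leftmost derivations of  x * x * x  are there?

2

Parse trees for x * x * x:
  [Q [Q x] * [Q [Q x] * [Q x]]]
  [Q [Q [Q x] * [Q x]] * [Q x]]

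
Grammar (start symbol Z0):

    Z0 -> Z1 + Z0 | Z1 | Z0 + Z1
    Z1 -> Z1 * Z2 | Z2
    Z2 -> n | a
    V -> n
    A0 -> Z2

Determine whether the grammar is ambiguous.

Ambiguous

Witness: a + a

Derivation 1: Z0 ⇒ Z1 + Z0 ⇒ Z2 + Z0 ⇒ a + Z0 ⇒ a + Z1 ⇒ a + Z2 ⇒ a + a
Derivation 2: Z0 ⇒ Z0 + Z1 ⇒ Z1 + Z1 ⇒ Z2 + Z1 ⇒ a + Z1 ⇒ a + Z2 ⇒ a + a

Two distinct leftmost derivations for the same string.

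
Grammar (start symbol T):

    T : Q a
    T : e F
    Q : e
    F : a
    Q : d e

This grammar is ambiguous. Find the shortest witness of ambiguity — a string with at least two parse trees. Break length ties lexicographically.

length 2: e a has 2 parse trees

Two derivations of e a:
  T ⇒ Q a ⇒ e a
  T ⇒ e F ⇒ e a

e a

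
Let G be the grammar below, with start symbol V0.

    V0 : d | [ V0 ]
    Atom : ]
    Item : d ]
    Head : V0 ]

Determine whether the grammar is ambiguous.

Only V0 is reachable from V0; ignoring the rest: L(V0) is { openⁿ atom closeⁿ : n ≥ 0 }. The bracket depth fixes n, and the derivation is forced at every step.

Unambiguous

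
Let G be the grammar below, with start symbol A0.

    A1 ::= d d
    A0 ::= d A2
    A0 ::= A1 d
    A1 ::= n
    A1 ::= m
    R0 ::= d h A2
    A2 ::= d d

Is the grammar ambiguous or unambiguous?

Witness: d d d

Derivation 1: A0 ⇒ d A2 ⇒ d d d
Derivation 2: A0 ⇒ A1 d ⇒ d d d

Two distinct leftmost derivations for the same string.

Ambiguous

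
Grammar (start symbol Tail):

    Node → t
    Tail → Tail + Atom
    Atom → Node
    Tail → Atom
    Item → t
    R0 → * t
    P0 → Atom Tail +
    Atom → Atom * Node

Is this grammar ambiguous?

(P0, R0, Item are unreachable from Tail, so their rules don't affect L(Tail).) Tail → Tail + Atom | Atom  ;  Atom → Atom * Node | Node  — a left-associative chain with Node at the bottom. Each string factors uniquely by precedence.

Unambiguous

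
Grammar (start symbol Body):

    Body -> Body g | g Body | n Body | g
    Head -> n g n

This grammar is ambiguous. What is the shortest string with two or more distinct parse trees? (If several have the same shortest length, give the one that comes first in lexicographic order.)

length 1: no string has ≥2 trees
length 2: g g has 2 parse trees

Two derivations of g g:
  Body ⇒ Body g ⇒ g g
  Body ⇒ g Body ⇒ g g

g g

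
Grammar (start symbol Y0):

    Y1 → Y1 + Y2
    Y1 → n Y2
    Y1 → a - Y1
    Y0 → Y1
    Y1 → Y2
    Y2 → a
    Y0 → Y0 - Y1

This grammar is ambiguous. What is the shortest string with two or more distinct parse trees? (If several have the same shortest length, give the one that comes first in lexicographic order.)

a - a

length 1: no string has ≥2 trees
length 2: no string has ≥2 trees
length 3: a - a has 2 parse trees

Two derivations of a - a:
  Y0 ⇒ Y1 ⇒ a - Y1 ⇒ a - Y2 ⇒ a - a
  Y0 ⇒ Y0 - Y1 ⇒ Y1 - Y1 ⇒ Y2 - Y1 ⇒ a - Y1 ⇒ a - Y2 ⇒ a - a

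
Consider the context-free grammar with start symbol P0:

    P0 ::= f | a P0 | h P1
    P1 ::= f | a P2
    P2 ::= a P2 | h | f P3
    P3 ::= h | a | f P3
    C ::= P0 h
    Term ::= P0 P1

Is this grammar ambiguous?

Only P0, P1, P2, P3 are reachable from P0; ignoring the rest: Each reachable nonterminal has at most one production per leading terminal, and all productions are right-linear; the derivation is determined token-by-token.

Unambiguous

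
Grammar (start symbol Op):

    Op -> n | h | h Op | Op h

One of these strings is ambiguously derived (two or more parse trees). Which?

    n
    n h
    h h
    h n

n: 1 tree
n h: 1 tree
h h: 2 trees
h n: 1 tree

h h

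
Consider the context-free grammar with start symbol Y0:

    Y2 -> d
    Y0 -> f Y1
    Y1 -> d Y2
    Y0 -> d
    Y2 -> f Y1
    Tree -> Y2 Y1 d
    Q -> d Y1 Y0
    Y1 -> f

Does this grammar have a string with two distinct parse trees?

Only Y0, Y1, Y2 are reachable from Y0; ignoring the rest: Restricted to the reachable nonterminals, every rule has the form A → t or A → t B, and no two rules for the same A share a first terminal. The grammar encodes a DFA — one run per string.

Unambiguous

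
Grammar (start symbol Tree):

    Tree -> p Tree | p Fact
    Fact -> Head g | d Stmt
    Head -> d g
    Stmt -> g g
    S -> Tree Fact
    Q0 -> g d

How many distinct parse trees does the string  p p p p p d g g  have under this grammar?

2

Parse trees for p p p p p d g g:
  [Tree p [Tree p [Tree p [Tree p [Tree p [Fact [Head d g] g]]]]]]
  [Tree p [Tree p [Tree p [Tree p [Tree p [Fact d [Stmt g g]]]]]]]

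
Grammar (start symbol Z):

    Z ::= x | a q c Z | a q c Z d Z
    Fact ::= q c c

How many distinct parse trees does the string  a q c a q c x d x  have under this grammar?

2

Parse trees for a q c a q c x d x:
  [Z a q c [Z a q c [Z x] d [Z x]]]
  [Z a q c [Z a q c [Z x]] d [Z x]]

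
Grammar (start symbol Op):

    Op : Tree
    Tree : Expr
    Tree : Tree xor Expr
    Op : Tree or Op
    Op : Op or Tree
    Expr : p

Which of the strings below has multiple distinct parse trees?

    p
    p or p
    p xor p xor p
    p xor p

p: 1 tree
p or p: 2 trees
p xor p xor p: 1 tree
p xor p: 1 tree

p or p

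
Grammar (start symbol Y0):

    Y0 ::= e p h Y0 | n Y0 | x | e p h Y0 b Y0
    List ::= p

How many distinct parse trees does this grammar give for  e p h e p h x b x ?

Parse trees for e p h e p h x b x:
  [Y0 e p h [Y0 e p h [Y0 x] b [Y0 x]]]
  [Y0 e p h [Y0 e p h [Y0 x]] b [Y0 x]]

2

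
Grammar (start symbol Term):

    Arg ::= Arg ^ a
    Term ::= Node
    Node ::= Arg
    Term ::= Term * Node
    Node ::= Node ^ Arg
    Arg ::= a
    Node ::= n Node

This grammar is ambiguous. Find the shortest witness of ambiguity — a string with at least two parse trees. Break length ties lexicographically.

a ^ a

length 1: no string has ≥2 trees
length 2: no string has ≥2 trees
length 3: a ^ a has 2 parse trees

Two derivations of a ^ a:
  Term ⇒ Node ⇒ Arg ⇒ Arg ^ a ⇒ a ^ a
  Term ⇒ Node ⇒ Node ^ Arg ⇒ Arg ^ Arg ⇒ a ^ Arg ⇒ a ^ a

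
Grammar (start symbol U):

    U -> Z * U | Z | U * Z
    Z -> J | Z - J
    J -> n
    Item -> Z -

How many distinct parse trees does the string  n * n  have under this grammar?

2

Parse trees for n * n:
  [U [Z [J n]] * [U [Z [J n]]]]
  [U [U [Z [J n]]] * [Z [J n]]]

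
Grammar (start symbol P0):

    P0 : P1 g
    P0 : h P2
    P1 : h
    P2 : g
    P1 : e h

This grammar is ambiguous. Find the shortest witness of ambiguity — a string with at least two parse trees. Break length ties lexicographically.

h g

length 2: h g has 2 parse trees

Two derivations of h g:
  P0 ⇒ P1 g ⇒ h g
  P0 ⇒ h P2 ⇒ h g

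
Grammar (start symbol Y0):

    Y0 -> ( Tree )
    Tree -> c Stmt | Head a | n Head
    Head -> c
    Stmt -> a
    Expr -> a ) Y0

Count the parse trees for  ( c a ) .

2

Parse trees for ( c a ):
  [Y0 ( [Tree c [Stmt a]] )]
  [Y0 ( [Tree [Head c] a] )]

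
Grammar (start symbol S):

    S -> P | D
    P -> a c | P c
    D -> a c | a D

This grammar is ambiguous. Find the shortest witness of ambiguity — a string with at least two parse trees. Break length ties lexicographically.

a c

length 2: a c has 2 parse trees

Two derivations of a c:
  S ⇒ P ⇒ a c
  S ⇒ D ⇒ a c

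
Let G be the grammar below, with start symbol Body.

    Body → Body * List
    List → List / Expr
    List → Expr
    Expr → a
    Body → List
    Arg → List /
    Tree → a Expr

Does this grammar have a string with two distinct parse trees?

Unambiguous

(Tree, Arg are unreachable from Body, so their rules don't affect L(Body).) The grammar is stratified — Body handles '*' (left-recursive), List handles '/', Expr atoms. Each operator has a fixed associativity and precedence level, so every string has one parse.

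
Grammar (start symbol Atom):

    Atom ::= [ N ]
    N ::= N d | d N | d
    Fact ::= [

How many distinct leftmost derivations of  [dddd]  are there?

Parse trees for [dddd]:
  [Atom [ [N [N [N [N d] d] d] d] ]]
  [Atom [ [N [N [N d [N d]] d] d] ]]
  [Atom [ [N [N d [N [N d] d]] d] ]]
  [Atom [ [N [N d [N d [N d]]] d] ]]
  [Atom [ [N d [N [N [N d] d] d]] ]]
  [Atom [ [N d [N [N d [N d]] d]] ]]
  [Atom [ [N d [N d [N [N d] d]]] ]]
  [Atom [ [N d [N d [N d [N d]]]] ]]

8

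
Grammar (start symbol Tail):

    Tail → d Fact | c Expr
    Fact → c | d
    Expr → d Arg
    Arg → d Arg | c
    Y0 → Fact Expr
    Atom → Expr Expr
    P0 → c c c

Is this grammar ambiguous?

Unambiguous

Only Tail, Fact, Expr, Arg are reachable from Tail; ignoring the rest: The reachable rules are right-linear with at most one rule per (nonterminal, next-terminal) pair. Each input token forces the next rule, so parsing is deterministic.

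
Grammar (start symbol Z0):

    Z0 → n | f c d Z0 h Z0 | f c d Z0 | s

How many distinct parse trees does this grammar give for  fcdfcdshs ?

Parse trees for fcdfcdshs:
  [Z0 f c d [Z0 f c d [Z0 s]] h [Z0 s]]
  [Z0 f c d [Z0 f c d [Z0 s] h [Z0 s]]]

2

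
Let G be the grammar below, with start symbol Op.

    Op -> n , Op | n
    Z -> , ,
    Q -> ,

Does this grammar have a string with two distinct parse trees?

Only Op is reachable from Op; ignoring the rest: The reachable grammar is A → atom sep A | atom. Each atom is followed by either the separator (recurse) or end-of-string (stop) — no choice point.

Unambiguous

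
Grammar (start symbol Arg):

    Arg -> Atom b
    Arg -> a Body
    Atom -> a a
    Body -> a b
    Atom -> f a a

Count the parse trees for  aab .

Parse trees for aab:
  [Arg [Atom a a] b]
  [Arg a [Body a b]]

2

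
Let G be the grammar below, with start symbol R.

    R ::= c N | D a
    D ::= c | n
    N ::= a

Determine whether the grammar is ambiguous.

Witness: c a

Derivation 1: R ⇒ c N ⇒ c a
Derivation 2: R ⇒ D a ⇒ c a

Two distinct leftmost derivations for the same string.

Ambiguous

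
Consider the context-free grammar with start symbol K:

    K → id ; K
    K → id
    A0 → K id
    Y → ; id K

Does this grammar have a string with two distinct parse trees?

Unambiguous

Only K is reachable from K; ignoring the rest: The reachable grammar is A → atom sep A | atom. Each atom is followed by either the separator (recurse) or end-of-string (stop) — no choice point.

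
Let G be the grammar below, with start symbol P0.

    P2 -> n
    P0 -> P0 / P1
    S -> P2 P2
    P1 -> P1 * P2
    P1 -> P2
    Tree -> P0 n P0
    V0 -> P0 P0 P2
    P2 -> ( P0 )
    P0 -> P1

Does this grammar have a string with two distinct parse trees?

Only P0, P1, P2 are reachable from P0; ignoring the rest: The grammar is stratified — P0 handles '/' (left-recursive), P1 handles '*', P2 atoms. Each operator has a fixed associativity and precedence level, so every string has one parse.

Unambiguous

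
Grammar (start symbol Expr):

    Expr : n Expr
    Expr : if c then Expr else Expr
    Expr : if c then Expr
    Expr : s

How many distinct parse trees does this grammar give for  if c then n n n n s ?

1

Parse trees for if c then n n n n s:
  [Expr if c then [Expr n [Expr n [Expr n [Expr n [Expr s]]]]]]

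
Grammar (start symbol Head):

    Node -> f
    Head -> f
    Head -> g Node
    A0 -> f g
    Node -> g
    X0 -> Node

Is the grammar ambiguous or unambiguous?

Unambiguous

(A0, X0 are unreachable from Head, so their rules don't affect L(Head).) The reachable rules are right-linear with at most one rule per (nonterminal, next-terminal) pair. Each input token forces the next rule, so parsing is deterministic.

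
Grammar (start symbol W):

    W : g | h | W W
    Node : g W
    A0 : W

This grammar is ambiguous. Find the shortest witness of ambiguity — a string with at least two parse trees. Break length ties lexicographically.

length 1: no string has ≥2 trees
length 2: no string has ≥2 trees
length 3: g g g has 2 parse trees

Two derivations of g g g:
  W ⇒ W W ⇒ g W ⇒ g W W ⇒ g g W ⇒ g g g
  W ⇒ W W ⇒ W W W ⇒ g W W ⇒ g g W ⇒ g g g

g g g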